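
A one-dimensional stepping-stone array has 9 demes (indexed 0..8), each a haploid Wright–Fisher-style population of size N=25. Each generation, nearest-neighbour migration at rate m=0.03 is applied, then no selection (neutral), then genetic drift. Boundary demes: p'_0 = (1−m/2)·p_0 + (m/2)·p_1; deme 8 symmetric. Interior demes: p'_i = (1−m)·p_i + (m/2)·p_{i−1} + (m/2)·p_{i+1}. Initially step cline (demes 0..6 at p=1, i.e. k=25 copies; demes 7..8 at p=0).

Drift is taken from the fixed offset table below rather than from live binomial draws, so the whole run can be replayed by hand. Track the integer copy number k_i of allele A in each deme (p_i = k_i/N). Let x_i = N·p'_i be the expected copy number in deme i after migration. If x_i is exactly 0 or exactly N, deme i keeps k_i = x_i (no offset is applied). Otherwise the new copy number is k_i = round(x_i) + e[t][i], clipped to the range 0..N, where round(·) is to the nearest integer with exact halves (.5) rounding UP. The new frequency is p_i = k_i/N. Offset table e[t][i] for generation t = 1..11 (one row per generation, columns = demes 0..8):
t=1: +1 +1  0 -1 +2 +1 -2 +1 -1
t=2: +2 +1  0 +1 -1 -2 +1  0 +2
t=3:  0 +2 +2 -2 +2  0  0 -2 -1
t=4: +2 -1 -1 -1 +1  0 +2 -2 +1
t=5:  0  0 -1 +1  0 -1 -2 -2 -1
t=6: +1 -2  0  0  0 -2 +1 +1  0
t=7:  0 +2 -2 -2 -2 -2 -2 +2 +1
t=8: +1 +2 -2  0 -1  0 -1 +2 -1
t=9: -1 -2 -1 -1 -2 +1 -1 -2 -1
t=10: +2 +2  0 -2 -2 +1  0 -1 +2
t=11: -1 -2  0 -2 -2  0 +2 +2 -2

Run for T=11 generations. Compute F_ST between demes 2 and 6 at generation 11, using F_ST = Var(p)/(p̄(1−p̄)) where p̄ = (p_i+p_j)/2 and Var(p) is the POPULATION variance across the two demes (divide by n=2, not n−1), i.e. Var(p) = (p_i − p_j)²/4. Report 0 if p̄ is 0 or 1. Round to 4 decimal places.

t=0: k=[25 25 25 25 25 25 25 0 0]
t=1: x=[25.0000 25.0000 25.0000 25.0000 25.0000 25.0000 24.6250 0.3750 0.0000] k=[25 25 25 25 25 25 23 1 0]
t=2: x=[25.0000 25.0000 25.0000 25.0000 25.0000 24.9700 22.7000 1.3150 0.0150] k=[25 25 25 25 25 23 24 1 2]
t=3: x=[25.0000 25.0000 25.0000 25.0000 24.9700 23.0450 23.6400 1.3600 1.9850] k=[25 25 25 25 25 23 24 0 1]
t=4: x=[25.0000 25.0000 25.0000 25.0000 24.9700 23.0450 23.6250 0.3750 0.9850] k=[25 25 25 25 25 23 25 0 2]
t=5: x=[25.0000 25.0000 25.0000 25.0000 24.9700 23.0600 24.5950 0.4050 1.9700] k=[25 25 25 25 25 22 23 0 1]
t=6: x=[25.0000 25.0000 25.0000 25.0000 24.9550 22.0600 22.6400 0.3600 0.9850] k=[25 25 25 25 25 20 24 1 1]
t=7: x=[25.0000 25.0000 25.0000 25.0000 24.9250 20.1350 23.5950 1.3450 1.0000] k=[25 25 25 25 23 18 22 3 2]
t=8: x=[25.0000 25.0000 25.0000 24.9700 22.9550 18.1350 21.6550 3.2700 2.0150] k=[25 25 25 25 22 18 21 5 1]
t=9: x=[25.0000 25.0000 25.0000 24.9550 21.9850 18.1050 20.7150 5.1800 1.0600] k=[25 25 25 24 20 19 20 3 0]
t=10: x=[25.0000 25.0000 24.9850 23.9550 20.0450 19.0300 19.7300 3.2100 0.0450] k=[25 25 25 22 18 20 20 2 2]
t=11: x=[25.0000 25.0000 24.9550 21.9850 18.0900 19.9700 19.7300 2.2700 2.0000] k=[25 25 25 20 16 20 22 4 0]

0.0638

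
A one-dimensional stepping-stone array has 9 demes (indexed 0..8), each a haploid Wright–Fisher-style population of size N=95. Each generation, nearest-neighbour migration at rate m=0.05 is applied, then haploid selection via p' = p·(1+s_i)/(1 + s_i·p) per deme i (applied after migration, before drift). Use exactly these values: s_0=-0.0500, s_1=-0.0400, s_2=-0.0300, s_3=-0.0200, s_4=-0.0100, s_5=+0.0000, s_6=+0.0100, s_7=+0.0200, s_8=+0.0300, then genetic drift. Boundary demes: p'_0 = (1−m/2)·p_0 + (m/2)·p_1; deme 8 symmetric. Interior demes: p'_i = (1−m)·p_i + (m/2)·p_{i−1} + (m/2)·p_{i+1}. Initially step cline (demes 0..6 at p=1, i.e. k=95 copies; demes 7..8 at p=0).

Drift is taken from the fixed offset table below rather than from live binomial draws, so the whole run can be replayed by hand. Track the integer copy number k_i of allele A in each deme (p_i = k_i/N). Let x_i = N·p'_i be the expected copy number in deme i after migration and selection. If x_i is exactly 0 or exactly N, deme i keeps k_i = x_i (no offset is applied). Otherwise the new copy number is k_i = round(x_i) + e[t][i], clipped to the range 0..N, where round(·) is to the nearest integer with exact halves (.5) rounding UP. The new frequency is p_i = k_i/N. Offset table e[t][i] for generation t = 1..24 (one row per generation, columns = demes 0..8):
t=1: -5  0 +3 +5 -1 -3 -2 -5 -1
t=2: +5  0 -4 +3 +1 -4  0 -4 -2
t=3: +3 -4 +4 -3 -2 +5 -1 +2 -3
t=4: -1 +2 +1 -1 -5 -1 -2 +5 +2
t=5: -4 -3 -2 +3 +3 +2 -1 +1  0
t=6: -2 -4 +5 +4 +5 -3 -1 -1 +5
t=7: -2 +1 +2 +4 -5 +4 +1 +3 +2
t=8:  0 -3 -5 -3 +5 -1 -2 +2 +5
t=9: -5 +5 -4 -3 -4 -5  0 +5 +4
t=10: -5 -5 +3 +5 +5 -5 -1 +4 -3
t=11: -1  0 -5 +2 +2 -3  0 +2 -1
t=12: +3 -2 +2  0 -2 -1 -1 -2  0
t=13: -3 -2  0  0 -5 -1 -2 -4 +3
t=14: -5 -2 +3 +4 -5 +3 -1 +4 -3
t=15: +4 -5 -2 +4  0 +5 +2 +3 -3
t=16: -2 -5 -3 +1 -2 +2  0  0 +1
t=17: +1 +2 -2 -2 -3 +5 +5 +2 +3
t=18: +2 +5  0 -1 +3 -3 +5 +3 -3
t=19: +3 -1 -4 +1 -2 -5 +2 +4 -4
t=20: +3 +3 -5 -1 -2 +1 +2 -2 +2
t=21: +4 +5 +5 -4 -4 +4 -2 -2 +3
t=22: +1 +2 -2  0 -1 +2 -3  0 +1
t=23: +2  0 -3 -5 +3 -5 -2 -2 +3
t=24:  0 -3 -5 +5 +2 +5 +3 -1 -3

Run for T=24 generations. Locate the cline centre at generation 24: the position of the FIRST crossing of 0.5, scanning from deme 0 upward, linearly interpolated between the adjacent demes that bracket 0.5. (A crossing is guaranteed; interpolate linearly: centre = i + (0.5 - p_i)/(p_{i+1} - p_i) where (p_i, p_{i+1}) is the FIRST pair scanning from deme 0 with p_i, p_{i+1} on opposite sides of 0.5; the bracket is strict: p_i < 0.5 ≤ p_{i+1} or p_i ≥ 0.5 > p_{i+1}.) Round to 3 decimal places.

t=0: k=[95 95 95 95 95 95 95 0 0]
t=1: x=[95.0000 95.0000 95.0000 95.0000 95.0000 95.0000 92.6479 2.4213 0.0000] k=[95 95 95 95 95 95 91 0 0]
t=2: x=[95.0000 95.0000 95.0000 95.0000 95.0000 94.9000 88.8822 2.3194 0.0000] k=[95 95 95 95 95 91 89 0 0]
t=3: x=[95.0000 95.0000 95.0000 95.0000 94.8990 91.0500 86.8990 2.2684 0.0000] k=[95 95 95 95 93 95 86 4 0]
t=4: x=[95.0000 95.0000 95.0000 94.9490 93.0812 94.7250 84.2701 6.0614 0.1030] k=[95 95 95 94 88 94 82 11 2]
t=5: x=[95.0000 95.0000 94.9742 93.8523 88.2371 93.5500 80.6467 12.7673 2.2901] k=[95 95 93 95 91 95 80 14 2]
t=6: x=[95.0000 94.9479 93.0424 94.8469 91.1632 94.5250 78.8588 15.6066 2.3673] k=[95 91 95 95 95 92 78 15 7]
t=7: x=[94.8947 91.0483 94.8969 95.0000 94.9242 91.7250 76.9211 16.6451 7.3992] k=[93 92 95 95 90 95 78 20 9]
t=8: x=[92.8708 91.9830 94.9227 94.8725 90.2044 94.4500 77.1199 21.5026 9.5254] k=[93 89 90 92 95 93 75 24 15]
t=9: x=[92.7920 88.8959 89.8794 91.9662 94.8737 92.6000 74.3363 25.4170 15.6067] k=[88 94 86 89 91 88 74 30 20]
t=10: x=[87.8167 93.5946 86.0306 88.8600 90.8352 87.7250 73.4164 31.2639 20.7250] k=[83 89 89 94 95 83 72 35 18]
t=11: x=[82.6077 88.6110 88.9549 93.8778 94.6717 83.0250 71.5263 35.9414 18.8680] k=[82 89 84 95 95 80 72 38 18]
t=12: x=[81.5952 88.4556 84.1097 94.7194 94.6212 80.1750 71.5263 38.8037 18.9443] k=[85 86 86 95 93 79 71 37 19]
t=13: x=[84.5577 85.6360 85.9794 94.7194 92.6773 79.1500 70.5312 37.8500 19.9112] k=[82 84 86 95 88 78 69 34 23]
t=14: x=[81.4655 83.5967 85.9281 94.5919 87.8589 78.0250 68.5404 35.0368 23.7983] k=[76 82 89 95 83 81 68 39 21]
t=15: x=[75.3630 81.5609 88.8008 94.5409 83.1461 80.7250 67.7936 39.7320 21.9449] k=[79 77 87 95 83 86 70 43 19]
t=16: x=[78.2542 76.7045 86.7227 94.4899 83.2721 85.5250 69.9092 43.5416 20.0638] k=[76 72 84 95 81 88 70 44 21]
t=17: x=[75.1053 71.6894 83.6747 94.3623 81.4084 87.3750 69.9838 44.5432 22.0719] k=[76 74 82 92 78 92 75 47 25]
t=18: x=[75.1568 73.5804 81.7055 91.3294 78.5638 91.2250 74.8832 47.6203 26.1059] k=[77 79 82 90 82 88 80 51 23]
t=19: x=[76.2913 78.4752 81.7822 89.4962 82.2394 87.6500 79.6038 51.4924 24.2297] k=[79 77 78 90 80 83 82 55 20]
t=20: x=[78.2542 76.4738 77.8511 89.3435 80.1999 82.9000 81.4659 55.2585 21.3604] k=[81 79 73 88 78 84 83 53 23]
t=21: x=[80.3248 78.3468 73.0145 87.2321 78.2619 83.8250 82.3843 53.4635 24.2804] k=[84 83 78 83 74 88 80 51 27]
t=22: x=[83.4652 82.4624 77.8256 82.4313 74.4134 87.4500 79.6038 51.5922 28.1824] k=[84 84 76 82 73 89 77 52 29]
t=23: x=[83.4912 83.3904 75.8892 81.3911 73.4580 88.3000 76.8217 52.5155 30.1804] k=[85 83 73 76 76 83 75 51 33]
t=24: x=[84.4796 82.3593 72.8112 75.6151 76.0228 82.6250 74.7589 51.6172 34.0934] k=[84 79 68 81 78 88 78 51 31]

7.175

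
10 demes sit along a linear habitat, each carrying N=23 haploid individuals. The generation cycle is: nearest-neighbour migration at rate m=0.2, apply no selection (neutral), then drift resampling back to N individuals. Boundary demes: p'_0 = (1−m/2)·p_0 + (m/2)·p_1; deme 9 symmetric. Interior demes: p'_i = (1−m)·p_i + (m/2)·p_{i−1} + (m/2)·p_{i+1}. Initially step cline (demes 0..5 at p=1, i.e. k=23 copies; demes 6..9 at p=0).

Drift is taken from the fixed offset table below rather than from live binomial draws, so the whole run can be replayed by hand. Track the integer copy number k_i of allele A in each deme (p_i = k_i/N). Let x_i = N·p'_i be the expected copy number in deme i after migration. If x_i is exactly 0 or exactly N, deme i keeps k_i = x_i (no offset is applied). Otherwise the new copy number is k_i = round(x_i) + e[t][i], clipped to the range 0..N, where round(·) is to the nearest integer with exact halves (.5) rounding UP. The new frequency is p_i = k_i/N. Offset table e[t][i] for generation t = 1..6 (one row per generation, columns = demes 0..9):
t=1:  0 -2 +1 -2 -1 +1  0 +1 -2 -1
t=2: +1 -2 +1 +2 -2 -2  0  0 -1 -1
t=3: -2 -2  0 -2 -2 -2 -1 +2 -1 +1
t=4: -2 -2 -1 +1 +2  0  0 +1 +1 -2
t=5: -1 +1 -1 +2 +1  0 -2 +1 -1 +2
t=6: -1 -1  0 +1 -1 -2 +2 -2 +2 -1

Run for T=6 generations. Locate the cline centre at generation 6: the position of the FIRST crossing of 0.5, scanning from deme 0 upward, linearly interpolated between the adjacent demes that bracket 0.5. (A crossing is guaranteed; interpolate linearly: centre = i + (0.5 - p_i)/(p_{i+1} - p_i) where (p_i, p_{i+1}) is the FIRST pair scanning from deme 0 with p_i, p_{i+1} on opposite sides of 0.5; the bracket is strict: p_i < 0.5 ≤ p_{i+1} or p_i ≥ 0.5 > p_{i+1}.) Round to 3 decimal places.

t=0: k=[23 23 23 23 23 23 0 0 0 0]
t=1: x=[23.0000 23.0000 23.0000 23.0000 23.0000 20.7000 2.3000 0.0000 0.0000 0.0000] k=[23 23 23 23 23 22 2 0 0 0]
t=2: x=[23.0000 23.0000 23.0000 23.0000 22.9000 20.1000 3.8000 0.2000 0.0000 0.0000] k=[23 23 23 23 21 18 4 0 0 0]
t=3: x=[23.0000 23.0000 23.0000 22.8000 20.9000 16.9000 5.0000 0.4000 0.0000 0.0000] k=[23 23 23 21 19 15 4 2 0 0]
t=4: x=[23.0000 23.0000 22.8000 21.0000 18.8000 14.3000 4.9000 2.0000 0.2000 0.0000] k=[23 23 22 22 21 14 5 3 1 0]
t=5: x=[23.0000 22.9000 22.1000 21.9000 20.4000 13.8000 5.7000 3.0000 1.1000 0.1000] k=[23 23 21 23 21 14 4 4 0 2]
t=6: x=[23.0000 22.8000 21.4000 22.6000 20.5000 13.7000 5.0000 3.6000 0.6000 1.8000] k=[23 22 21 23 20 12 7 2 3 1]

5.100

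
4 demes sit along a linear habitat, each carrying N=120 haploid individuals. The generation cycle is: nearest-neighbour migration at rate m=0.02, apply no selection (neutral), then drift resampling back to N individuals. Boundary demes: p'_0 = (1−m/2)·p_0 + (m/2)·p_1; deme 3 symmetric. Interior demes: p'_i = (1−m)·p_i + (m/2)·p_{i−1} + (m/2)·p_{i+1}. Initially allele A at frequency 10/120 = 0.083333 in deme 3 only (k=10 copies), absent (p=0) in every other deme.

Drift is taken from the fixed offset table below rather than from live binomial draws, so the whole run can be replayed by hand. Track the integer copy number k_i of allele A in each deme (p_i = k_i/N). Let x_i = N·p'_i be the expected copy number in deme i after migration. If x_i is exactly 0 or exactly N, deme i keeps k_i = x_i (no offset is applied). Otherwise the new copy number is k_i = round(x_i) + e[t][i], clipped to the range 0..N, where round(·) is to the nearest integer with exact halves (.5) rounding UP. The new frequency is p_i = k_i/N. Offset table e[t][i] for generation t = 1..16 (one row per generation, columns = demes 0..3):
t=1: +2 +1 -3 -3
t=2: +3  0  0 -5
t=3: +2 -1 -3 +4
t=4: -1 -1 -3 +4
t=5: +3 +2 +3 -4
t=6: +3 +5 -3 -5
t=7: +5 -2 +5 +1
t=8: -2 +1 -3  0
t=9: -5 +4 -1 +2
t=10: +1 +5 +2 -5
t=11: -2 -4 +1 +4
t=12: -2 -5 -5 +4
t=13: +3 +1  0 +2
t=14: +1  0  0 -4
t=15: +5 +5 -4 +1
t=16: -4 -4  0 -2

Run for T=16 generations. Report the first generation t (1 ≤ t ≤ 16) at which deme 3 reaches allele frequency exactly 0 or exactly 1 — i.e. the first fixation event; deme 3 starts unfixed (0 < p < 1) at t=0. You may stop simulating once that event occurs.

t=0: k=[0 0 0 10]
t=1: x=[0.0000 0.0000 0.1000 9.9000] k=[0 0 0 7]
t=2: x=[0.0000 0.0000 0.0700 6.9300] k=[0 0 0 2]
t=3: x=[0.0000 0.0000 0.0200 1.9800] k=[0 0 0 6]
t=4: x=[0.0000 0.0000 0.0600 5.9400] k=[0 0 0 10]
t=5: x=[0.0000 0.0000 0.1000 9.9000] k=[0 0 3 6]
t=6: x=[0.0000 0.0300 3.0000 5.9700] k=[0 5 0 1]
t=7: x=[0.0500 4.9000 0.0600 0.9900] k=[5 3 5 2]
t=8: x=[4.9800 3.0400 4.9500 2.0300] k=[3 4 2 2]
t=9: x=[3.0100 3.9700 2.0200 2.0000] k=[0 8 1 4]
t=10: x=[0.0800 7.8500 1.1000 3.9700] k=[1 13 3 0]

10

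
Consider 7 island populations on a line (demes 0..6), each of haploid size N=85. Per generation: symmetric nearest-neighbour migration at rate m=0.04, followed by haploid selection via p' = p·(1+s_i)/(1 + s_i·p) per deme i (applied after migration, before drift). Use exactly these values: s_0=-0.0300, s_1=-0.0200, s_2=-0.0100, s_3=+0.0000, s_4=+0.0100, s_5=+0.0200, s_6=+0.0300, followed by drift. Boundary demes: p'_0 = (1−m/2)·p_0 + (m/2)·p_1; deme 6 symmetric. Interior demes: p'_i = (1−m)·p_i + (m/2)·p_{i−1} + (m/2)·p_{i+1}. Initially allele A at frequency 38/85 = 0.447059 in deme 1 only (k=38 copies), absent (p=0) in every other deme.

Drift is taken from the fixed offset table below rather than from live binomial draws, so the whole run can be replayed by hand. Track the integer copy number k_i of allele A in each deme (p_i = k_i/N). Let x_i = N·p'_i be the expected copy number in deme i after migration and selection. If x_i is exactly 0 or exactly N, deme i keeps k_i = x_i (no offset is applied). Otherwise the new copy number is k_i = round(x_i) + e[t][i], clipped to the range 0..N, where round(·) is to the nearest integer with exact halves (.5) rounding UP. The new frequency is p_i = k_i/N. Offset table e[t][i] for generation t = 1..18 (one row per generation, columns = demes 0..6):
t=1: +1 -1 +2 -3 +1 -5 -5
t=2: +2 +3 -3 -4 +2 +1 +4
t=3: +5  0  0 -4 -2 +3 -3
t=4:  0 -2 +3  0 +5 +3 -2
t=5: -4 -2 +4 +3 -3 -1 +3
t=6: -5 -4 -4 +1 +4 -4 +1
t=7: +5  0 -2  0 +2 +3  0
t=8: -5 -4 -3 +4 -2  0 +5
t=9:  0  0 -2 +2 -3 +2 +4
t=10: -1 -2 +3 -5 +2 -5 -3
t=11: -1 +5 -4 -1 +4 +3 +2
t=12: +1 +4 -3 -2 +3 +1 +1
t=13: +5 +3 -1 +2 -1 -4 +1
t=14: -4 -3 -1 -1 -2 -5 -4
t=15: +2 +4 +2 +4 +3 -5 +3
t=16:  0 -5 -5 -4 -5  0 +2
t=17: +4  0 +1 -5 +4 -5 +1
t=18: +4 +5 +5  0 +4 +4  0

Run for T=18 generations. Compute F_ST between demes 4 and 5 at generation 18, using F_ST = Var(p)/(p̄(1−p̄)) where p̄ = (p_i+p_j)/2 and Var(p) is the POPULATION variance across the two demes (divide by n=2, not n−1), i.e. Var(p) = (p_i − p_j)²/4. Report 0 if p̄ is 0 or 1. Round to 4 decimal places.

t=0: k=[0 38 0 0 0 0 0]
t=1: x=[0.7374 36.0599 0.7525 0.0000 0.0000 0.0000 0.0000] k=[2 35 3 0 0 0 0]
t=2: x=[2.5826 33.2900 3.5457 0.0600 0.0000 0.0000 0.0000] k=[5 36 1 0 0 0 0]
t=3: x=[5.4622 34.2660 1.6635 0.0200 0.0000 0.0000 0.0000] k=[10 34 2 0 0 0 0]
t=4: x=[10.2033 32.4736 2.5748 0.0400 0.0000 0.0000 0.0000] k=[10 30 6 0 0 0 0]
t=5: x=[10.1252 28.7345 6.3011 0.1200 0.0000 0.0000 0.0000] k=[6 27 10 3 0 0 0]
t=6: x=[6.2415 25.8750 10.1101 3.0800 0.0606 0.0000 0.0000] k=[1 22 6 4 4 0 0]
t=7: x=[1.3781 20.9395 6.2218 4.0400 3.9574 0.0816 0.0000] k=[6 21 4 4 6 3 0]
t=8: x=[6.1246 20.0488 4.2988 4.0400 5.9549 3.0578 0.0618] k=[1 16 1 8 4 3 5]
t=9: x=[1.2616 15.1469 1.4258 7.7800 4.0986 3.1190 5.0999] k=[1 15 0 10 1 5 9]
t=10: x=[1.2422 14.1797 0.4950 9.6200 1.2724 5.0940 9.1588] k=[0 12 3 5 3 0 6]
t=11: x=[0.2328 11.3794 3.1890 4.9200 3.0087 0.1836 6.0439] k=[0 16 0 4 7 3 8]
t=12: x=[0.3104 15.1074 0.3960 3.9800 6.9230 3.2412 8.1144] k=[1 19 0 2 10 4 9]
t=13: x=[1.3198 17.9720 0.4158 2.1200 9.8060 4.3001 9.1383] k=[6 21 0 4 9 0 10]
t=14: x=[6.1246 19.9697 0.4950 4.0200 8.7982 0.3876 10.0592] k=[2 17 0 3 7 0 6]
t=15: x=[2.2328 16.0948 0.3960 3.0200 6.8423 0.2652 6.0439] k=[4 20 2 7 10 0 9]
t=16: x=[4.1968 19.0201 2.4361 6.9600 9.8261 0.3876 9.0564] k=[4 14 0 3 5 0 11]
t=17: x=[4.0800 13.2919 0.3366 2.9800 4.9058 0.3264 11.0613] k=[8 13 1 0 9 0 12]
t=18: x=[7.8795 12.4439 1.2080 0.2000 8.7175 0.4284 12.0627] k=[12 17 6 0 13 4 12]

0.0311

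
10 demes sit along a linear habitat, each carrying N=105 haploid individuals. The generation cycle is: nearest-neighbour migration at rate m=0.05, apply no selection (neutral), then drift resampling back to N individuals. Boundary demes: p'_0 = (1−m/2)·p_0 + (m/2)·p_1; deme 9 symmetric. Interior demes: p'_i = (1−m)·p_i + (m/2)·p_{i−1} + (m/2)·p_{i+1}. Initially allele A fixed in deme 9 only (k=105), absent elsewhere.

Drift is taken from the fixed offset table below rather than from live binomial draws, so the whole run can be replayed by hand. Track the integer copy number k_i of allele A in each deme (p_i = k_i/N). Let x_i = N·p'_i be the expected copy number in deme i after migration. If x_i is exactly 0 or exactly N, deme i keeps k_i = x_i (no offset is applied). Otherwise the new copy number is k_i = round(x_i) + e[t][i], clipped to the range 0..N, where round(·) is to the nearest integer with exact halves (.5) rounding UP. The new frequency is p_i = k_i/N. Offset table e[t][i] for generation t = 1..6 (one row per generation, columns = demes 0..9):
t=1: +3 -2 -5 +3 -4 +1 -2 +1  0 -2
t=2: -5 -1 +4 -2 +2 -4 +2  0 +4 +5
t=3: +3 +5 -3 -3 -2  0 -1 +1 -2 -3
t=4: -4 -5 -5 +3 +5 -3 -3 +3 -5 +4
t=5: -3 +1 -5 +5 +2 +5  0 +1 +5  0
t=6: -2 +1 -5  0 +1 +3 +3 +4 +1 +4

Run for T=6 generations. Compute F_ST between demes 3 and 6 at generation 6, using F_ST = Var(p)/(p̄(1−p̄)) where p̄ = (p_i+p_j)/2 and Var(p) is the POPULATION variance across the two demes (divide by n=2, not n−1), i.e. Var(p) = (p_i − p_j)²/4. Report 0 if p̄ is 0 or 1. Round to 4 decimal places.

t=0: k=[0 0 0 0 0 0 0 0 0 105]
t=1: x=[0.0000 0.0000 0.0000 0.0000 0.0000 0.0000 0.0000 0.0000 2.6250 102.3750] k=[0 0 0 0 0 0 0 0 3 100]
t=2: x=[0.0000 0.0000 0.0000 0.0000 0.0000 0.0000 0.0000 0.0750 5.3500 97.5750] k=[0 0 0 0 0 0 0 0 9 103]
t=3: x=[0.0000 0.0000 0.0000 0.0000 0.0000 0.0000 0.0000 0.2250 11.1250 100.6500] k=[0 0 0 0 0 0 0 1 9 98]
t=4: x=[0.0000 0.0000 0.0000 0.0000 0.0000 0.0000 0.0250 1.1750 11.0250 95.7750] k=[0 0 0 0 0 0 0 4 6 100]
t=5: x=[0.0000 0.0000 0.0000 0.0000 0.0000 0.0000 0.1000 3.9500 8.3000 97.6500] k=[0 0 0 0 0 0 0 5 13 98]
t=6: x=[0.0000 0.0000 0.0000 0.0000 0.0000 0.0000 0.1250 5.0750 14.9250 95.8750] k=[0 0 0 0 0 0 3 9 16 100]

0.0145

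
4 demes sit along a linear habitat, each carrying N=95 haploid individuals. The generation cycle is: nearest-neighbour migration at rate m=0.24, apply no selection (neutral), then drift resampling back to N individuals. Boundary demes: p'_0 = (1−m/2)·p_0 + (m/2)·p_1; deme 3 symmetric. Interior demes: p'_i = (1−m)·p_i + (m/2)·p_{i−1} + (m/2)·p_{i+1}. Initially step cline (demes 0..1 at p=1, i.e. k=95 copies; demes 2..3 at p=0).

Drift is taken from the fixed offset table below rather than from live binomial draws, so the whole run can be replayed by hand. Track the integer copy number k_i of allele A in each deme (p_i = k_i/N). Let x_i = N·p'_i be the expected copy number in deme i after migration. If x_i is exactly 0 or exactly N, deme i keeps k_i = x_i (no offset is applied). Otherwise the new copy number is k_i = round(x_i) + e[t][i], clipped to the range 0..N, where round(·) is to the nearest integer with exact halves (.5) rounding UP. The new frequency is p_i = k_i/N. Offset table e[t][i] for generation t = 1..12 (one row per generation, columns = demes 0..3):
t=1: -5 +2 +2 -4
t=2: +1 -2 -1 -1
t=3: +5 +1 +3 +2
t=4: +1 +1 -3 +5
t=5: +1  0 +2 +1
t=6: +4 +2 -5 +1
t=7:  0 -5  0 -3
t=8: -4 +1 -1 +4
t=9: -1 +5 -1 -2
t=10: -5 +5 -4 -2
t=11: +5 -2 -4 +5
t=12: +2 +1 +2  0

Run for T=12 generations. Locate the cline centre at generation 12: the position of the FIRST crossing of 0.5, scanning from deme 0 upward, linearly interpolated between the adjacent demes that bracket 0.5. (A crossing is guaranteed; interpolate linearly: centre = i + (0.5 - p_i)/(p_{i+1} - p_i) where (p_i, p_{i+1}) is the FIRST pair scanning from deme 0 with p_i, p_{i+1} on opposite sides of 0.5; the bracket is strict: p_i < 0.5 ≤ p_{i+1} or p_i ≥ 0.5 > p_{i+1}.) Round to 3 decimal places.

t=0: k=[95 95 0 0]
t=1: x=[95.0000 83.6000 11.4000 0.0000] k=[95 86 13 0]
t=2: x=[93.9200 78.3200 20.2000 1.5600] k=[95 76 19 1]
t=3: x=[92.7200 71.4400 23.6800 3.1600] k=[95 72 27 5]
t=4: x=[92.2400 69.3600 29.7600 7.6400] k=[93 70 27 13]
t=5: x=[90.2400 67.6000 30.4800 14.6800] k=[91 68 32 16]
t=6: x=[88.2400 66.4400 34.4000 17.9200] k=[92 68 29 19]
t=7: x=[89.1200 66.2000 32.4800 20.2000] k=[89 61 32 17]
t=8: x=[85.6400 60.8800 33.6800 18.8000] k=[82 62 33 23]
t=9: x=[79.6000 60.9200 35.2800 24.2000] k=[79 66 34 22]
t=10: x=[77.4400 63.7200 36.4000 23.4400] k=[72 69 32 21]
t=11: x=[71.6400 64.9200 35.1200 22.3200] k=[77 63 31 27]
t=12: x=[75.3200 60.8400 34.3600 27.4800] k=[77 62 36 27]

1.558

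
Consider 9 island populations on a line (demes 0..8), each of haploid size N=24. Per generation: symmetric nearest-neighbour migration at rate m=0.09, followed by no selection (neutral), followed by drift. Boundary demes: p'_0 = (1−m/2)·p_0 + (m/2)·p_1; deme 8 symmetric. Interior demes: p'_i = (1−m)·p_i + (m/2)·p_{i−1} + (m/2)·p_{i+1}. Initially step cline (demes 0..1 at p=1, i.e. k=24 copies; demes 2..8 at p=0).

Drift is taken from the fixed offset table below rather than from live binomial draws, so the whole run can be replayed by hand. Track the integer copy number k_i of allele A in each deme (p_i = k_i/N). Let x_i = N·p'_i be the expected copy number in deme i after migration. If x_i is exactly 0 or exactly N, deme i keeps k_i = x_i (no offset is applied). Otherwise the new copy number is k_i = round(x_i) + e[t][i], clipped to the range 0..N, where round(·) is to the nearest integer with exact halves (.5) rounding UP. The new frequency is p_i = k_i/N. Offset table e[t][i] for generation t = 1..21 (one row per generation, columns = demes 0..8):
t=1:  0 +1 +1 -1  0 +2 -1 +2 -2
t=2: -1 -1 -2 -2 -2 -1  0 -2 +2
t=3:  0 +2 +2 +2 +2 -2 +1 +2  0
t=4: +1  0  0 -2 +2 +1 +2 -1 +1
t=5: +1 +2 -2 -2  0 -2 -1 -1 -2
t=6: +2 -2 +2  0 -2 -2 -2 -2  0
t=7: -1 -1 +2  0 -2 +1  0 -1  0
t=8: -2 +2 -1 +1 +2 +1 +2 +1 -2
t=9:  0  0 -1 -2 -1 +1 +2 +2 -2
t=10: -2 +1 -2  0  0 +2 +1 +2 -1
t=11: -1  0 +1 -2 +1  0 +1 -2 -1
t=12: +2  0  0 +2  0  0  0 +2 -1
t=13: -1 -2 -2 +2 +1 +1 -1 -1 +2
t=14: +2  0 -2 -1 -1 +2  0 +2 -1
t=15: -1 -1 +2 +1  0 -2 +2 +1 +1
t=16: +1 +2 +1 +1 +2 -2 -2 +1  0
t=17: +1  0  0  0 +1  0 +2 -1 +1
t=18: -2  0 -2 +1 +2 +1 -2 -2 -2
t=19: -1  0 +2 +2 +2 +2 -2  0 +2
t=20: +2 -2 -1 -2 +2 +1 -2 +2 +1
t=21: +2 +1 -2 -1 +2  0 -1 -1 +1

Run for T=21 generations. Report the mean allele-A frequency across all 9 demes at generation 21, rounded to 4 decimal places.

0.2963

t=0: k=[24 24 0 0 0 0 0 0 0]
t=1: x=[24.0000 22.9200 1.0800 0.0000 0.0000 0.0000 0.0000 0.0000 0.0000] k=[24 24 2 0 0 0 0 0 0]
t=2: x=[24.0000 23.0100 2.9000 0.0900 0.0000 0.0000 0.0000 0.0000 0.0000] k=[24 22 1 0 0 0 0 0 0]
t=3: x=[23.9100 21.1450 1.9000 0.0450 0.0000 0.0000 0.0000 0.0000 0.0000] k=[24 23 4 2 0 0 0 0 0]
t=4: x=[23.9550 22.1900 4.7650 2.0000 0.0900 0.0000 0.0000 0.0000 0.0000] k=[24 22 5 0 2 0 0 0 0]
t=5: x=[23.9100 21.3250 5.5400 0.3150 1.8200 0.0900 0.0000 0.0000 0.0000] k=[24 23 4 0 2 0 0 0 0]
t=6: x=[23.9550 22.1900 4.6750 0.2700 1.8200 0.0900 0.0000 0.0000 0.0000] k=[24 20 7 0 0 0 0 0 0]
t=7: x=[23.8200 19.5950 7.2700 0.3150 0.0000 0.0000 0.0000 0.0000 0.0000] k=[23 19 9 0 0 0 0 0 0]
t=8: x=[22.8200 18.7300 9.0450 0.4050 0.0000 0.0000 0.0000 0.0000 0.0000] k=[21 21 8 1 0 0 0 0 0]
t=9: x=[21.0000 20.4150 8.2700 1.2700 0.0450 0.0000 0.0000 0.0000 0.0000] k=[21 20 7 0 0 0 0 0 0]
t=10: x=[20.9550 19.4600 7.2700 0.3150 0.0000 0.0000 0.0000 0.0000 0.0000] k=[19 20 5 0 0 0 0 0 0]
t=11: x=[19.0450 19.2800 5.4500 0.2250 0.0000 0.0000 0.0000 0.0000 0.0000] k=[18 19 6 0 0 0 0 0 0]
t=12: x=[18.0450 18.3700 6.3150 0.2700 0.0000 0.0000 0.0000 0.0000 0.0000] k=[20 18 6 2 0 0 0 0 0]
t=13: x=[19.9100 17.5500 6.3600 2.0900 0.0900 0.0000 0.0000 0.0000 0.0000] k=[19 16 4 4 1 0 0 0 0]
t=14: x=[18.8650 15.5950 4.5400 3.8650 1.0900 0.0450 0.0000 0.0000 0.0000] k=[21 16 3 3 0 2 0 0 0]
t=15: x=[20.7750 15.6400 3.5850 2.8650 0.2250 1.8200 0.0900 0.0000 0.0000] k=[20 15 6 4 0 0 2 0 0]
t=16: x=[19.7750 14.8200 6.3150 3.9100 0.1800 0.0900 1.8200 0.0900 0.0000] k=[21 17 7 5 2 0 0 1 0]
t=17: x=[20.8200 16.7300 7.3600 4.9550 2.0450 0.0900 0.0450 0.9100 0.0450] k=[22 17 7 5 3 0 2 0 1]
t=18: x=[21.7750 16.7750 7.3600 5.0000 2.9550 0.2250 1.8200 0.1350 0.9550] k=[20 17 5 6 5 1 0 0 0]
t=19: x=[19.8650 16.5950 5.5850 5.9100 4.8650 1.1350 0.0450 0.0000 0.0000] k=[19 17 8 8 7 3 0 0 0]
t=20: x=[18.9100 16.6850 8.4050 7.9550 6.8650 3.0450 0.1350 0.0000 0.0000] k=[21 15 7 6 9 4 0 0 0]
t=21: x=[20.7300 14.9100 7.3150 6.1800 8.6400 4.0450 0.1800 0.0000 0.0000] k=[23 16 5 5 11 4 0 0 0]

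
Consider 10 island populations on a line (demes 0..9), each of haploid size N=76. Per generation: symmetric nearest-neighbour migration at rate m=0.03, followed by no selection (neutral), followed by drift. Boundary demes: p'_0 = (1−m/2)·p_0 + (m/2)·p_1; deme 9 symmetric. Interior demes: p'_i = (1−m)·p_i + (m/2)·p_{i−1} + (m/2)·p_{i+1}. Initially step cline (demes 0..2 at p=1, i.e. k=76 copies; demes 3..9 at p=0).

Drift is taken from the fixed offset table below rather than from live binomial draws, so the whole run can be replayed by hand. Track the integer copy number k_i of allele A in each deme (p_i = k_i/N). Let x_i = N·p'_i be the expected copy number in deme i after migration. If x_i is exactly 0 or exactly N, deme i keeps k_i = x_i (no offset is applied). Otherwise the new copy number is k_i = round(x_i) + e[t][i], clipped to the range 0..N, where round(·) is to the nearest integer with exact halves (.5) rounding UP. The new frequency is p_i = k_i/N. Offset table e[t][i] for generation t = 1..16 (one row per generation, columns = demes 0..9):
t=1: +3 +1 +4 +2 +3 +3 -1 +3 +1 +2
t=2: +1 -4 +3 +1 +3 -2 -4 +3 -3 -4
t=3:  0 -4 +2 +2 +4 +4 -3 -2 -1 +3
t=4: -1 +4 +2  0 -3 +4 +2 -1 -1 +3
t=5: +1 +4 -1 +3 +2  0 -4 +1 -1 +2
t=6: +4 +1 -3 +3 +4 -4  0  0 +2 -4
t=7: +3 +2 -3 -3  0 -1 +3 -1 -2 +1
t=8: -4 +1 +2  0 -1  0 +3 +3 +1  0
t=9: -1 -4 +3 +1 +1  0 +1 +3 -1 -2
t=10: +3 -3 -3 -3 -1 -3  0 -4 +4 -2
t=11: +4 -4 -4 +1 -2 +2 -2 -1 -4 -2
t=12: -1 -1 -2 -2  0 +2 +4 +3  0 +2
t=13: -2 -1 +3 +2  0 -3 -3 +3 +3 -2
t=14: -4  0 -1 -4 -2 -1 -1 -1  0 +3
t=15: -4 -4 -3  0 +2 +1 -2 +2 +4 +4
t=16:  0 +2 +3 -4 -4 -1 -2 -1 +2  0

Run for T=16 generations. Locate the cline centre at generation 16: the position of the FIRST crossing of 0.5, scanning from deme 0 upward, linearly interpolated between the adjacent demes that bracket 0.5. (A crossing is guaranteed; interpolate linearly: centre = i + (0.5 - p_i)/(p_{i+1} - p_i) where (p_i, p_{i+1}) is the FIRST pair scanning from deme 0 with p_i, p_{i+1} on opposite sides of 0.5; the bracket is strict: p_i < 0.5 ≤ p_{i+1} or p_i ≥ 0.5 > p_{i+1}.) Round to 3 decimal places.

2.400

t=0: k=[76 76 76 0 0 0 0 0 0 0]
t=1: x=[76.0000 76.0000 74.8600 1.1400 0.0000 0.0000 0.0000 0.0000 0.0000 0.0000] k=[76 76 76 3 0 0 0 0 0 0]
t=2: x=[76.0000 76.0000 74.9050 4.0500 0.0450 0.0000 0.0000 0.0000 0.0000 0.0000] k=[76 76 76 5 3 0 0 0 0 0]
t=3: x=[76.0000 76.0000 74.9350 6.0350 2.9850 0.0450 0.0000 0.0000 0.0000 0.0000] k=[76 76 76 8 7 4 0 0 0 0]
t=4: x=[76.0000 76.0000 74.9800 9.0050 6.9700 3.9850 0.0600 0.0000 0.0000 0.0000] k=[76 76 76 9 4 8 2 0 0 0]
t=5: x=[76.0000 76.0000 74.9950 9.9300 4.1350 7.8500 2.0600 0.0300 0.0000 0.0000] k=[76 76 74 13 6 8 0 1 0 0]
t=6: x=[76.0000 75.9700 73.1150 13.8100 6.1350 7.8500 0.1350 0.9700 0.0150 0.0000] k=[76 76 70 17 10 4 0 1 2 0]
t=7: x=[76.0000 75.9100 69.2950 17.6900 10.0150 4.0300 0.0750 1.0000 1.9550 0.0300] k=[76 76 66 15 10 3 3 0 0 1]
t=8: x=[76.0000 75.8500 65.3850 15.6900 9.9700 3.1050 2.9550 0.0450 0.0150 0.9850] k=[76 76 67 16 9 3 6 3 1 1]
t=9: x=[76.0000 75.8650 66.3700 16.6600 9.0150 3.1350 5.9100 3.0150 1.0300 1.0000] k=[76 72 69 18 10 3 7 6 0 0]
t=10: x=[75.9400 72.0150 68.2800 18.6450 10.0150 3.1650 6.9250 5.9250 0.0900 0.0000] k=[76 69 65 16 9 0 7 2 4 0]
t=11: x=[75.8950 69.0450 64.3250 16.6300 8.9700 0.2400 6.8200 2.1050 3.9100 0.0600] k=[76 65 60 18 7 2 5 1 0 0]
t=12: x=[75.8350 65.0900 59.4450 18.4650 7.0900 2.1200 4.8950 1.0450 0.0150 0.0000] k=[75 64 57 16 7 4 9 4 0 0]
t=13: x=[74.8350 64.0600 56.4900 16.4800 7.0900 4.1200 8.8500 4.0150 0.0600 0.0000] k=[73 63 59 18 7 1 6 7 3 0]
t=14: x=[72.8500 63.0900 58.4450 18.4500 7.0750 1.1650 5.9400 6.9250 3.0150 0.0450] k=[69 63 57 14 5 0 5 6 3 3]
t=15: x=[68.9100 63.0000 56.4450 14.5100 5.0600 0.1500 4.9400 5.9400 3.0450 3.0000] k=[65 59 53 15 7 1 3 8 7 7]
t=16: x=[64.9100 59.0000 52.5200 15.4500 7.0300 1.1200 3.0450 7.9100 7.0150 7.0000] k=[65 61 56 11 3 0 1 7 9 7]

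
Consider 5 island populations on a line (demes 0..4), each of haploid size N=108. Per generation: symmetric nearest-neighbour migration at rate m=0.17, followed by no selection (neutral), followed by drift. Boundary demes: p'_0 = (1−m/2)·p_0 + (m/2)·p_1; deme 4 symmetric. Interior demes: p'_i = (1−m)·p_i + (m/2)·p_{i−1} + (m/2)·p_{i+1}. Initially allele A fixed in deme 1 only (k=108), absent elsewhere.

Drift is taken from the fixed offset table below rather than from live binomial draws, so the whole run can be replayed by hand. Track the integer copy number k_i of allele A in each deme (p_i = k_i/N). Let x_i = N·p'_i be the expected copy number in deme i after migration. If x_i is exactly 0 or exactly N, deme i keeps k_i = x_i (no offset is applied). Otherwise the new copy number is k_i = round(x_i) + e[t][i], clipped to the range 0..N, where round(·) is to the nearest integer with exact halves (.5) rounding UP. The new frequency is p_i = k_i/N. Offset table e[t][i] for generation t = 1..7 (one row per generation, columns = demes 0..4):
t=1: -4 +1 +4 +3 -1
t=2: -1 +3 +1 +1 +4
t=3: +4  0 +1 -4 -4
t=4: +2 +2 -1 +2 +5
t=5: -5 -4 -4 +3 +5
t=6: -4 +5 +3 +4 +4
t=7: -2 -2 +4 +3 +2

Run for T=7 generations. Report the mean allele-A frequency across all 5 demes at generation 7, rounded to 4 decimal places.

0.2426

t=0: k=[0 108 0 0 0]
t=1: x=[9.1800 89.6400 9.1800 0.0000 0.0000] k=[5 91 13 0 0]
t=2: x=[12.3100 77.0600 18.5250 1.1050 0.0000] k=[11 80 20 2 0]
t=3: x=[16.8650 69.0350 23.5700 3.3600 0.1700] k=[21 69 25 0 0]
t=4: x=[25.0800 61.1800 26.6150 2.1250 0.0000] k=[27 63 26 4 0]
t=5: x=[30.0600 56.7950 27.2750 5.5300 0.3400] k=[25 53 23 9 5]
t=6: x=[27.3800 48.0700 24.3600 9.8500 5.3400] k=[23 53 27 14 9]
t=7: x=[25.5500 48.2400 28.1050 14.6800 9.4250] k=[24 46 32 18 11]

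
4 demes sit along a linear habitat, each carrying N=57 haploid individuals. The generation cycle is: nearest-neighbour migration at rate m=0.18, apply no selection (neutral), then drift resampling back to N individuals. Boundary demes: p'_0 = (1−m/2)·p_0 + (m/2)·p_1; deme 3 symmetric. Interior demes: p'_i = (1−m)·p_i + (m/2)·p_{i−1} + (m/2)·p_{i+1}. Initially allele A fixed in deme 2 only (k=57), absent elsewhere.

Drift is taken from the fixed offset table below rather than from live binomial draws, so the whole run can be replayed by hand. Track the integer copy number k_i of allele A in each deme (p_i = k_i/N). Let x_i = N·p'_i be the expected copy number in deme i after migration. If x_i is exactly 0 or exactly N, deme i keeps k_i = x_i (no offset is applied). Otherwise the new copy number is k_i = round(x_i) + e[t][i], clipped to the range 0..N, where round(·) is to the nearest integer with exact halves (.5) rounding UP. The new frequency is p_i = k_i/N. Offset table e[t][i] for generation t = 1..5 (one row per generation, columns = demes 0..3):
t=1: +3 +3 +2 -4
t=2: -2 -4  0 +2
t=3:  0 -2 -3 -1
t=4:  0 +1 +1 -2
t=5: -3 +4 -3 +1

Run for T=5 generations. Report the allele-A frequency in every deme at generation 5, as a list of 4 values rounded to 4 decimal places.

[0.0000, 0.2632, 0.3860, 0.2105]

t=0: k=[0 0 57 0]
t=1: x=[0.0000 5.1300 46.7400 5.1300] k=[0 8 49 1]
t=2: x=[0.7200 10.9700 40.9900 5.3200] k=[0 7 41 7]
t=3: x=[0.6300 9.4300 34.8800 10.0600] k=[1 7 32 9]
t=4: x=[1.5400 8.7100 27.6800 11.0700] k=[2 10 29 9]
t=5: x=[2.7200 10.9900 25.4900 10.8000] k=[0 15 22 12]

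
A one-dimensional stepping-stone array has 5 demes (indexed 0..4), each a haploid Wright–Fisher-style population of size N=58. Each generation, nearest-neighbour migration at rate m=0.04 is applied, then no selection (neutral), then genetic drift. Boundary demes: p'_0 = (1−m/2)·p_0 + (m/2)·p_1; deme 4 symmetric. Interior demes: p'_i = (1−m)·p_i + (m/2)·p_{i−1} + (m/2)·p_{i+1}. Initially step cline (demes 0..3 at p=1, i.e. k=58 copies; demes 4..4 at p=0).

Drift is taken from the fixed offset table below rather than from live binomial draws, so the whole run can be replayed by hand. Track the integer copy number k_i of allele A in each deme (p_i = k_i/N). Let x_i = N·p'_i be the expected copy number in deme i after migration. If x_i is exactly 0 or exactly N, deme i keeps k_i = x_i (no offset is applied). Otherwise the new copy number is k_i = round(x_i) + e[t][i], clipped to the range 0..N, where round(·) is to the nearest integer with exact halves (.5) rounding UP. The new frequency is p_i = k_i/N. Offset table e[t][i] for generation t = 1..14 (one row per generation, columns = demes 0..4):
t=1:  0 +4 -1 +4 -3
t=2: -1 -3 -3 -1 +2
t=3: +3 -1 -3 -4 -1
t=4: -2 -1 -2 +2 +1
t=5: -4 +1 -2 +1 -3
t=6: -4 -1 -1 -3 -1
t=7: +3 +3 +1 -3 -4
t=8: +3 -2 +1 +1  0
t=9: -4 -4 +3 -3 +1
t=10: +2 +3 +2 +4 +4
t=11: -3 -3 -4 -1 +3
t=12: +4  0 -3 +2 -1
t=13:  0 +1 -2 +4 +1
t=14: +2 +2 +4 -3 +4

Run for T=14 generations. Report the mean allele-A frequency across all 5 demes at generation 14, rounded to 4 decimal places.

t=0: k=[58 58 58 58 0]
t=1: x=[58.0000 58.0000 58.0000 56.8400 1.1600] k=[58 58 58 58 0]
t=2: x=[58.0000 58.0000 58.0000 56.8400 1.1600] k=[58 58 58 56 3]
t=3: x=[58.0000 58.0000 57.9600 54.9800 4.0600] k=[58 58 55 51 3]
t=4: x=[58.0000 57.9400 54.9800 50.1200 3.9600] k=[58 57 53 52 5]
t=5: x=[57.9800 56.9400 53.0600 51.0800 5.9400] k=[54 58 51 52 3]
t=6: x=[54.0800 57.7800 51.1600 51.0000 3.9800] k=[50 57 50 48 3]
t=7: x=[50.1400 56.7200 50.1000 47.1400 3.9000] k=[53 58 51 44 0]
t=8: x=[53.1000 57.7600 51.0000 43.2600 0.8800] k=[56 56 52 44 1]
t=9: x=[56.0000 55.9200 51.9200 43.3000 1.8600] k=[52 52 55 40 3]
t=10: x=[52.0000 52.0600 54.6400 39.5600 3.7400] k=[54 55 57 44 8]
t=11: x=[54.0200 55.0200 56.7000 43.5400 8.7200] k=[51 52 53 43 12]
t=12: x=[51.0200 52.0000 52.7800 42.5800 12.6200] k=[55 52 50 45 12]
t=13: x=[54.9400 52.0200 49.9400 44.4400 12.6600] k=[55 53 48 48 14]
t=14: x=[54.9600 52.9400 48.1000 47.3200 14.6800] k=[57 55 52 44 19]

0.7828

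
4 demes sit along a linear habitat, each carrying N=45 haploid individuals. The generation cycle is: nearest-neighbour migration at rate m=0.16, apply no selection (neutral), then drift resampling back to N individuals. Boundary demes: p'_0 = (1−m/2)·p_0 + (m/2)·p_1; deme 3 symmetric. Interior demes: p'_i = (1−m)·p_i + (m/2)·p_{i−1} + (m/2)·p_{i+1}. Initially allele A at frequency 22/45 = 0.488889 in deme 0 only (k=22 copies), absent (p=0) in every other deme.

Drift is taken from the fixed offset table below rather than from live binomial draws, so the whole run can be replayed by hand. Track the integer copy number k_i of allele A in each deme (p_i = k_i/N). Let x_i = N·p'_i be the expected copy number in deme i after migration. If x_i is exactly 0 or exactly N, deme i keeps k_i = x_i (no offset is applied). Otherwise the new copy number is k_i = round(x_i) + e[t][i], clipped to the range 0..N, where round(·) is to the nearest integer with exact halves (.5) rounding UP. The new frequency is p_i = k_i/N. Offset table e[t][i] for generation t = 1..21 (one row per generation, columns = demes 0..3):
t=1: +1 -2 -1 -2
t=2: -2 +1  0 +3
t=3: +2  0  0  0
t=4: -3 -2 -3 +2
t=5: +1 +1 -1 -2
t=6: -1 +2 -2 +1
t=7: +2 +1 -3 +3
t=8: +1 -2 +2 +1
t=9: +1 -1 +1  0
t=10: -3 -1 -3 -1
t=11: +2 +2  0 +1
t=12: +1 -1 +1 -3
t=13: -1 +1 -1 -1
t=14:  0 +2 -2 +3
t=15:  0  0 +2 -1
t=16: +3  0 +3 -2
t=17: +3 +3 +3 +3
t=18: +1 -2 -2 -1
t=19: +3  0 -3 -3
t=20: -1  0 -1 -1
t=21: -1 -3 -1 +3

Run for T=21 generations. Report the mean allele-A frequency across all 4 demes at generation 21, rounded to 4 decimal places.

0.1611

t=0: k=[22 0 0 0]
t=1: x=[20.2400 1.7600 0.0000 0.0000] k=[21 0 0 0]
t=2: x=[19.3200 1.6800 0.0000 0.0000] k=[17 3 0 0]
t=3: x=[15.8800 3.8800 0.2400 0.0000] k=[18 4 0 0]
t=4: x=[16.8800 4.8000 0.3200 0.0000] k=[14 3 0 0]
t=5: x=[13.1200 3.6400 0.2400 0.0000] k=[14 5 0 0]
t=6: x=[13.2800 5.3200 0.4000 0.0000] k=[12 7 0 0]
t=7: x=[11.6000 6.8400 0.5600 0.0000] k=[14 8 0 0]
t=8: x=[13.5200 7.8400 0.6400 0.0000] k=[15 6 3 0]
t=9: x=[14.2800 6.4800 3.0000 0.2400] k=[15 5 4 0]
t=10: x=[14.2000 5.7200 3.7600 0.3200] k=[11 5 1 0]
t=11: x=[10.5200 5.1600 1.2400 0.0800] k=[13 7 1 1]
t=12: x=[12.5200 7.0000 1.4800 1.0000] k=[14 6 2 0]
t=13: x=[13.3600 6.3200 2.1600 0.1600] k=[12 7 1 0]
t=14: x=[11.6000 6.9200 1.4000 0.0800] k=[12 9 0 3]
t=15: x=[11.7600 8.5200 0.9600 2.7600] k=[12 9 3 2]
t=16: x=[11.7600 8.7600 3.4000 2.0800] k=[15 9 6 0]
t=17: x=[14.5200 9.2400 5.7600 0.4800] k=[18 12 9 3]
t=18: x=[17.5200 12.2400 8.7600 3.4800] k=[19 10 7 2]
t=19: x=[18.2800 10.4800 6.8400 2.4000] k=[21 10 4 0]
t=20: x=[20.1200 10.4000 4.1600 0.3200] k=[19 10 3 0]
t=21: x=[18.2800 10.1600 3.3200 0.2400] k=[17 7 2 3]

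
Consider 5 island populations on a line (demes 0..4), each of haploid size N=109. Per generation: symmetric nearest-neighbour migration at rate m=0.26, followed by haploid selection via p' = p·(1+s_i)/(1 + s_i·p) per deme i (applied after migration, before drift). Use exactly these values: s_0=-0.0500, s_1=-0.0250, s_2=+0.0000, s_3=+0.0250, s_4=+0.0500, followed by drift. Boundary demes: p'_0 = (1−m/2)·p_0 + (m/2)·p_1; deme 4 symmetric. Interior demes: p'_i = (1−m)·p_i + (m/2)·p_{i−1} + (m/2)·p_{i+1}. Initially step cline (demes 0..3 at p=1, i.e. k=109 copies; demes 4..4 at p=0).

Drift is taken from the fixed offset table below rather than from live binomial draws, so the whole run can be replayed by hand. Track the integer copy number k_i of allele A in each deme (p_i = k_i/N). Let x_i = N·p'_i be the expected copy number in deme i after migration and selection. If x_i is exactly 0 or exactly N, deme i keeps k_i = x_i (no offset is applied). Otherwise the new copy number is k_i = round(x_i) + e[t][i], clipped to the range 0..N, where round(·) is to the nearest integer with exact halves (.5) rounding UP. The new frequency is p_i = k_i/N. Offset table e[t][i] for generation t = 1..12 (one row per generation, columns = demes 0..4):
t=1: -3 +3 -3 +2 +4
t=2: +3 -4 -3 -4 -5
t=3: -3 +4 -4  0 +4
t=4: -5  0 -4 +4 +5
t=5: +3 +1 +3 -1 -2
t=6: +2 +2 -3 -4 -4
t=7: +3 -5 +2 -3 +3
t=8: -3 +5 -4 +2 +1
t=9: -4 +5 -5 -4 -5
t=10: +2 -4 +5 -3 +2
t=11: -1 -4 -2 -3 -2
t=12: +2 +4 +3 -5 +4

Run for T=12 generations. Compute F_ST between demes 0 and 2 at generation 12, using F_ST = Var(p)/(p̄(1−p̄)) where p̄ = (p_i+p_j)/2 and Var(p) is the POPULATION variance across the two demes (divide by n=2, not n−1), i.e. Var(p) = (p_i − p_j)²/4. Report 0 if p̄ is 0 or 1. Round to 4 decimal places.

t=0: k=[109 109 109 109 0]
t=1: x=[109.0000 109.0000 109.0000 95.1316 14.7824] k=[109 109 109 97 19]
t=2: x=[109.0000 109.0000 107.4400 88.8291 30.1934] k=[109 109 104 85 25]
t=3: x=[109.0000 108.3334 102.1800 80.1963 33.9295] k=[109 109 98 80 38]
t=4: x=[109.0000 107.5338 97.0900 77.4366 44.7411] k=[109 108 93 81 50]
t=5: x=[108.8632 106.1096 93.3900 79.0691 55.3594] k=[109 107 96 78 53]
t=6: x=[108.7264 105.7511 95.0900 77.6444 57.5769] k=[109 108 92 74 54]
t=7: x=[108.8632 105.9765 91.7400 74.3264 57.9260] k=[109 101 94 71 61]
t=8: x=[107.9058 100.9431 91.9200 73.2854 63.5975] k=[105 106 88 75 65]
t=9: x=[104.9339 103.3970 88.6500 75.9613 67.5603] k=[101 108 84 72 63]
t=10: x=[101.5623 103.8471 85.5600 72.9879 65.4519] k=[104 100 91 70 67]
t=11: x=[103.2049 99.1250 89.4400 72.9383 68.6377] k=[102 95 87 70 67]
t=12: x=[100.7054 94.5557 85.8300 72.4225 68.6377] k=[103 99 89 67 73]

0.0393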